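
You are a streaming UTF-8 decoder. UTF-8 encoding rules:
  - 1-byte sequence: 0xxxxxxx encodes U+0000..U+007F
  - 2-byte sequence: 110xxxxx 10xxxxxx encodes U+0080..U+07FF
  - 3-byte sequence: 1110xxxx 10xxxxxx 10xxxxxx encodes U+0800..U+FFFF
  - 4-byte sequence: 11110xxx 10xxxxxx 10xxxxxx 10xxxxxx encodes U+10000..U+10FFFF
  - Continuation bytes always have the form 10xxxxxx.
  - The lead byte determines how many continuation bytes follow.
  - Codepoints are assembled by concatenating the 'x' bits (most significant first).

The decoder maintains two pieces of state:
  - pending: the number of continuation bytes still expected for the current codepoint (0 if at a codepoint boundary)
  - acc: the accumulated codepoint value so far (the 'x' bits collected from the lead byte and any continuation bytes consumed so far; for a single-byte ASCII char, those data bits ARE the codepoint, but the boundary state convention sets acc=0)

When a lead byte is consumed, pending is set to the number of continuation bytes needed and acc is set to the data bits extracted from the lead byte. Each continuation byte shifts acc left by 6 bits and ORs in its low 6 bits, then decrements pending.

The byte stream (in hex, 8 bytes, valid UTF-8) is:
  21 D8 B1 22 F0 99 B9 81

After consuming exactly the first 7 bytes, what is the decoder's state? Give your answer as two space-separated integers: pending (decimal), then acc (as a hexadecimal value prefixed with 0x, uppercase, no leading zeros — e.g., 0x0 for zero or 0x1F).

Byte[0]=21: 1-byte. pending=0, acc=0x0
Byte[1]=D8: 2-byte lead. pending=1, acc=0x18
Byte[2]=B1: continuation. acc=(acc<<6)|0x31=0x631, pending=0
Byte[3]=22: 1-byte. pending=0, acc=0x0
Byte[4]=F0: 4-byte lead. pending=3, acc=0x0
Byte[5]=99: continuation. acc=(acc<<6)|0x19=0x19, pending=2
Byte[6]=B9: continuation. acc=(acc<<6)|0x39=0x679, pending=1

Answer: 1 0x679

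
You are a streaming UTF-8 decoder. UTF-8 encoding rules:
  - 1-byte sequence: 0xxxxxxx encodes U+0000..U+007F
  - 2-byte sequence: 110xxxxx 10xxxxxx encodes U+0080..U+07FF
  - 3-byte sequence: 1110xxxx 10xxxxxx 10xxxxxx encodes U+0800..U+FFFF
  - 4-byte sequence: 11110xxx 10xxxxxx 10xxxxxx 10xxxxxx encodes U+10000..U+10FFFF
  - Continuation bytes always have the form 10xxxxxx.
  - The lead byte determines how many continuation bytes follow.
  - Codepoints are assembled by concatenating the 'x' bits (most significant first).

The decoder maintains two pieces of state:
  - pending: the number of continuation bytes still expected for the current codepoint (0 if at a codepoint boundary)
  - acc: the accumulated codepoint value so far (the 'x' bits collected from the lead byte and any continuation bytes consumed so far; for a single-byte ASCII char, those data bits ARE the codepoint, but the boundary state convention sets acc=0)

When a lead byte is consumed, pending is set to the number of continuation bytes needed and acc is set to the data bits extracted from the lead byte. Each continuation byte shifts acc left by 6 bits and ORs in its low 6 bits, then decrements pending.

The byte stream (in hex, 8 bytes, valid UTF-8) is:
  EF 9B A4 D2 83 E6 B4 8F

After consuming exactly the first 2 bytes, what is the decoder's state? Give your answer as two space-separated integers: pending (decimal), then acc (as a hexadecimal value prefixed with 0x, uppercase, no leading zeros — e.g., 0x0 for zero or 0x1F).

Byte[0]=EF: 3-byte lead. pending=2, acc=0xF
Byte[1]=9B: continuation. acc=(acc<<6)|0x1B=0x3DB, pending=1

Answer: 1 0x3DB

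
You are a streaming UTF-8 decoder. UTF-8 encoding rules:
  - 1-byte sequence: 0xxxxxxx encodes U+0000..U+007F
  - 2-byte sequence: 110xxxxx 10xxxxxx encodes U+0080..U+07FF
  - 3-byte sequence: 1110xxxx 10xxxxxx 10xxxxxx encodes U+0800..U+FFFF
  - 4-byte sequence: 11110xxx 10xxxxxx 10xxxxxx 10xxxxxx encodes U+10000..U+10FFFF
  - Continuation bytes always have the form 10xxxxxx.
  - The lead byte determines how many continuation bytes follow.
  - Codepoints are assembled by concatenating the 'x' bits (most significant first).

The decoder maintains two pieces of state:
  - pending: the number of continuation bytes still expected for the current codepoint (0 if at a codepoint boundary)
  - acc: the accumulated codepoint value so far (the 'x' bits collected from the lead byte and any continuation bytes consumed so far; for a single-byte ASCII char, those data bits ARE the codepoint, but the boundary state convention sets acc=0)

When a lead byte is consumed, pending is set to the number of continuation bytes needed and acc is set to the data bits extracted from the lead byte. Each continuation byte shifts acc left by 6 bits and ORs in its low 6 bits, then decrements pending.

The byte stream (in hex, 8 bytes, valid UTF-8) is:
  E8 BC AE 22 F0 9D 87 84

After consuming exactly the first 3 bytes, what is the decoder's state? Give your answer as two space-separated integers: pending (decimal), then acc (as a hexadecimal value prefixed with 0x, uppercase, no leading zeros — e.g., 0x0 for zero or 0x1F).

Byte[0]=E8: 3-byte lead. pending=2, acc=0x8
Byte[1]=BC: continuation. acc=(acc<<6)|0x3C=0x23C, pending=1
Byte[2]=AE: continuation. acc=(acc<<6)|0x2E=0x8F2E, pending=0

Answer: 0 0x8F2E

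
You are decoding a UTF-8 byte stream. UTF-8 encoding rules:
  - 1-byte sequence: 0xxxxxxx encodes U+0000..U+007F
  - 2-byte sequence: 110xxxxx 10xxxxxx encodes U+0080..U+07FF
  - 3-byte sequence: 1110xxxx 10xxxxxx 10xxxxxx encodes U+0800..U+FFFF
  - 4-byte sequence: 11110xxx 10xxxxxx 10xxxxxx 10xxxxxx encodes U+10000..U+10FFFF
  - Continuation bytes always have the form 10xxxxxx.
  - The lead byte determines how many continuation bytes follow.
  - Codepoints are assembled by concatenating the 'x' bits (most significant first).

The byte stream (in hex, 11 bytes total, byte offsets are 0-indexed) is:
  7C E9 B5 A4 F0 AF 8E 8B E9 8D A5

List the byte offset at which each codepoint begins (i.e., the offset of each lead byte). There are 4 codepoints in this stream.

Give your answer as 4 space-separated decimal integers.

Answer: 0 1 4 8

Derivation:
Byte[0]=7C: 1-byte ASCII. cp=U+007C
Byte[1]=E9: 3-byte lead, need 2 cont bytes. acc=0x9
Byte[2]=B5: continuation. acc=(acc<<6)|0x35=0x275
Byte[3]=A4: continuation. acc=(acc<<6)|0x24=0x9D64
Completed: cp=U+9D64 (starts at byte 1)
Byte[4]=F0: 4-byte lead, need 3 cont bytes. acc=0x0
Byte[5]=AF: continuation. acc=(acc<<6)|0x2F=0x2F
Byte[6]=8E: continuation. acc=(acc<<6)|0x0E=0xBCE
Byte[7]=8B: continuation. acc=(acc<<6)|0x0B=0x2F38B
Completed: cp=U+2F38B (starts at byte 4)
Byte[8]=E9: 3-byte lead, need 2 cont bytes. acc=0x9
Byte[9]=8D: continuation. acc=(acc<<6)|0x0D=0x24D
Byte[10]=A5: continuation. acc=(acc<<6)|0x25=0x9365
Completed: cp=U+9365 (starts at byte 8)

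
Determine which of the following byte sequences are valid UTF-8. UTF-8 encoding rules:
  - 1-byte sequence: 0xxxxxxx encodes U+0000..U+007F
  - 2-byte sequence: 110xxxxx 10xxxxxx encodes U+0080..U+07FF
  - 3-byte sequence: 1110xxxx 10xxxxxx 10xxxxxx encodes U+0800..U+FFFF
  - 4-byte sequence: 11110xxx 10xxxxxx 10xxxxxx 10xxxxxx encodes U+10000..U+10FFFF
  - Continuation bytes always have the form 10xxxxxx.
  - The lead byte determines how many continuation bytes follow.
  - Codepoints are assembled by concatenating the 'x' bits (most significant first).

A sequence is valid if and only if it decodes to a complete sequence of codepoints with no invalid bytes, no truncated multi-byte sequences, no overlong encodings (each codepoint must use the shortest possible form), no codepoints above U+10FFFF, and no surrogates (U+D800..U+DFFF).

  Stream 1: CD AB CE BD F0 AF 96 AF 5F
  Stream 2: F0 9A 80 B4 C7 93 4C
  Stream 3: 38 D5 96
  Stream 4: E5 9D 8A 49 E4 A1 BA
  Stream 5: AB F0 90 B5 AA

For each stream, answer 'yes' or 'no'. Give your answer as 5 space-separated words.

Answer: yes yes yes yes no

Derivation:
Stream 1: decodes cleanly. VALID
Stream 2: decodes cleanly. VALID
Stream 3: decodes cleanly. VALID
Stream 4: decodes cleanly. VALID
Stream 5: error at byte offset 0. INVALID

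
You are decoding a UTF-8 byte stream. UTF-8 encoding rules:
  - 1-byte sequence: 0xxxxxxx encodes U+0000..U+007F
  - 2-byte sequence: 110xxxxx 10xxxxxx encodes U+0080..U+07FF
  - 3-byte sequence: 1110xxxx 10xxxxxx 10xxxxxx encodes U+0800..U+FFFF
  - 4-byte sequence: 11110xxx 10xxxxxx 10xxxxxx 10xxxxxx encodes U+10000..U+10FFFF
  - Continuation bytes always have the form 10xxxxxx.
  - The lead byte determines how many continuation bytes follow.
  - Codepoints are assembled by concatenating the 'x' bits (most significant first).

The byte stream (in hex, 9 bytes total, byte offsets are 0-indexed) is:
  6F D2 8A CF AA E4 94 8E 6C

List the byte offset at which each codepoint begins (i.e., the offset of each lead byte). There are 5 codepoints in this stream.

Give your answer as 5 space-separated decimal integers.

Byte[0]=6F: 1-byte ASCII. cp=U+006F
Byte[1]=D2: 2-byte lead, need 1 cont bytes. acc=0x12
Byte[2]=8A: continuation. acc=(acc<<6)|0x0A=0x48A
Completed: cp=U+048A (starts at byte 1)
Byte[3]=CF: 2-byte lead, need 1 cont bytes. acc=0xF
Byte[4]=AA: continuation. acc=(acc<<6)|0x2A=0x3EA
Completed: cp=U+03EA (starts at byte 3)
Byte[5]=E4: 3-byte lead, need 2 cont bytes. acc=0x4
Byte[6]=94: continuation. acc=(acc<<6)|0x14=0x114
Byte[7]=8E: continuation. acc=(acc<<6)|0x0E=0x450E
Completed: cp=U+450E (starts at byte 5)
Byte[8]=6C: 1-byte ASCII. cp=U+006C

Answer: 0 1 3 5 8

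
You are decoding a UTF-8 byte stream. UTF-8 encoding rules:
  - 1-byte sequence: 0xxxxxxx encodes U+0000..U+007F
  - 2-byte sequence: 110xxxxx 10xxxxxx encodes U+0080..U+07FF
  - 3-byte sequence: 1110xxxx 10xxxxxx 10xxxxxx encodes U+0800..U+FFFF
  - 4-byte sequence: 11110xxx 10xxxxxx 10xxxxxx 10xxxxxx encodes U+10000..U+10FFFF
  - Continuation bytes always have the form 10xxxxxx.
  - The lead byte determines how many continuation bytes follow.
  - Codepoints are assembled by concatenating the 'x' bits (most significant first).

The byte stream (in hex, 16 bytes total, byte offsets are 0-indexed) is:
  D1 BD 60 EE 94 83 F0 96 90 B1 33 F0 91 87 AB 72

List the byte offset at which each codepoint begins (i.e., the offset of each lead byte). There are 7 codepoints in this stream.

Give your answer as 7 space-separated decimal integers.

Byte[0]=D1: 2-byte lead, need 1 cont bytes. acc=0x11
Byte[1]=BD: continuation. acc=(acc<<6)|0x3D=0x47D
Completed: cp=U+047D (starts at byte 0)
Byte[2]=60: 1-byte ASCII. cp=U+0060
Byte[3]=EE: 3-byte lead, need 2 cont bytes. acc=0xE
Byte[4]=94: continuation. acc=(acc<<6)|0x14=0x394
Byte[5]=83: continuation. acc=(acc<<6)|0x03=0xE503
Completed: cp=U+E503 (starts at byte 3)
Byte[6]=F0: 4-byte lead, need 3 cont bytes. acc=0x0
Byte[7]=96: continuation. acc=(acc<<6)|0x16=0x16
Byte[8]=90: continuation. acc=(acc<<6)|0x10=0x590
Byte[9]=B1: continuation. acc=(acc<<6)|0x31=0x16431
Completed: cp=U+16431 (starts at byte 6)
Byte[10]=33: 1-byte ASCII. cp=U+0033
Byte[11]=F0: 4-byte lead, need 3 cont bytes. acc=0x0
Byte[12]=91: continuation. acc=(acc<<6)|0x11=0x11
Byte[13]=87: continuation. acc=(acc<<6)|0x07=0x447
Byte[14]=AB: continuation. acc=(acc<<6)|0x2B=0x111EB
Completed: cp=U+111EB (starts at byte 11)
Byte[15]=72: 1-byte ASCII. cp=U+0072

Answer: 0 2 3 6 10 11 15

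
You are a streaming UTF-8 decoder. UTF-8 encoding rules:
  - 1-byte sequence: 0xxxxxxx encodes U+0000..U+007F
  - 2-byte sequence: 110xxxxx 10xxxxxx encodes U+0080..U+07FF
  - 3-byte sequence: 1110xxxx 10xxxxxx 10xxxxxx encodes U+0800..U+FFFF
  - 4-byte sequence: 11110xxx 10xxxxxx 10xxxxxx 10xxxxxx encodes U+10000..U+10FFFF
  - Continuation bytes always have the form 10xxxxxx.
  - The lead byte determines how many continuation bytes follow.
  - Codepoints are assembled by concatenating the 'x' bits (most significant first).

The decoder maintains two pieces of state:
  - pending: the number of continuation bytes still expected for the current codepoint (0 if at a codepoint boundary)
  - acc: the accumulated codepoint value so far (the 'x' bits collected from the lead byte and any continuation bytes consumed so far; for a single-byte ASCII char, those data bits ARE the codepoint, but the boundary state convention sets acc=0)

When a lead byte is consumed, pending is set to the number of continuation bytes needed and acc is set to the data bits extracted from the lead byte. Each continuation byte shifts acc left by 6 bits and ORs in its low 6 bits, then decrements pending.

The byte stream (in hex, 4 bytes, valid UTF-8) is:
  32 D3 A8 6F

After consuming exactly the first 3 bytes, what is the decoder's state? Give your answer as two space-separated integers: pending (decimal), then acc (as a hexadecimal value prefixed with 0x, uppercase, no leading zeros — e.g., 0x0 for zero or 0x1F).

Answer: 0 0x4E8

Derivation:
Byte[0]=32: 1-byte. pending=0, acc=0x0
Byte[1]=D3: 2-byte lead. pending=1, acc=0x13
Byte[2]=A8: continuation. acc=(acc<<6)|0x28=0x4E8, pending=0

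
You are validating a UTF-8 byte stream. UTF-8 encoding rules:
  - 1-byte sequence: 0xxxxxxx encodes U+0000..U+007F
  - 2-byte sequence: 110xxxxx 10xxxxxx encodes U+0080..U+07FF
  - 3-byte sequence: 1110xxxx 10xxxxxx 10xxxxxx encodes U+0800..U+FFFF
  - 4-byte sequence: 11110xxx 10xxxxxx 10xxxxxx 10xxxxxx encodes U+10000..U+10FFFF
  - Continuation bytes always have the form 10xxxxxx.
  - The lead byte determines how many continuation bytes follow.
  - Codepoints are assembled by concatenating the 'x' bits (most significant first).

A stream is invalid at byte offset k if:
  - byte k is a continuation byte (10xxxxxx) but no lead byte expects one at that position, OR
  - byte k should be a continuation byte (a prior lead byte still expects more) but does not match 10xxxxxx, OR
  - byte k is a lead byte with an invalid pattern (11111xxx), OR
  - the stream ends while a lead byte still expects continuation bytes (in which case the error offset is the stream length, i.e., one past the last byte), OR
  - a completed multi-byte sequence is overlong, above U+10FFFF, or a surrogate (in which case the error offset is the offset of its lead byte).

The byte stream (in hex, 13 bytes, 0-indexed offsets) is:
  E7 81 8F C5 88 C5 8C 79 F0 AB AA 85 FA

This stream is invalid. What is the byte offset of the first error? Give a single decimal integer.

Byte[0]=E7: 3-byte lead, need 2 cont bytes. acc=0x7
Byte[1]=81: continuation. acc=(acc<<6)|0x01=0x1C1
Byte[2]=8F: continuation. acc=(acc<<6)|0x0F=0x704F
Completed: cp=U+704F (starts at byte 0)
Byte[3]=C5: 2-byte lead, need 1 cont bytes. acc=0x5
Byte[4]=88: continuation. acc=(acc<<6)|0x08=0x148
Completed: cp=U+0148 (starts at byte 3)
Byte[5]=C5: 2-byte lead, need 1 cont bytes. acc=0x5
Byte[6]=8C: continuation. acc=(acc<<6)|0x0C=0x14C
Completed: cp=U+014C (starts at byte 5)
Byte[7]=79: 1-byte ASCII. cp=U+0079
Byte[8]=F0: 4-byte lead, need 3 cont bytes. acc=0x0
Byte[9]=AB: continuation. acc=(acc<<6)|0x2B=0x2B
Byte[10]=AA: continuation. acc=(acc<<6)|0x2A=0xAEA
Byte[11]=85: continuation. acc=(acc<<6)|0x05=0x2BA85
Completed: cp=U+2BA85 (starts at byte 8)
Byte[12]=FA: INVALID lead byte (not 0xxx/110x/1110/11110)

Answer: 12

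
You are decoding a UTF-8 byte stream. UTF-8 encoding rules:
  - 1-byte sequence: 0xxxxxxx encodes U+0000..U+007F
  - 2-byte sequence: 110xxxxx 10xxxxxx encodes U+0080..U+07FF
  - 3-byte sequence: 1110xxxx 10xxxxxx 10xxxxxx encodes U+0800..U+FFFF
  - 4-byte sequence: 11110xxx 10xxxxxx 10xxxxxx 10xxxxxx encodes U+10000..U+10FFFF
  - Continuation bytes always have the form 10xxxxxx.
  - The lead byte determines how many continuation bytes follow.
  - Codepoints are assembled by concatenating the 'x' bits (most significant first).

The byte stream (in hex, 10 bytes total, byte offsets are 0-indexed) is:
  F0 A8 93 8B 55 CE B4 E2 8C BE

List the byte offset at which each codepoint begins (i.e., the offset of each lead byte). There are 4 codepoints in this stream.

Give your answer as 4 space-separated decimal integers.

Byte[0]=F0: 4-byte lead, need 3 cont bytes. acc=0x0
Byte[1]=A8: continuation. acc=(acc<<6)|0x28=0x28
Byte[2]=93: continuation. acc=(acc<<6)|0x13=0xA13
Byte[3]=8B: continuation. acc=(acc<<6)|0x0B=0x284CB
Completed: cp=U+284CB (starts at byte 0)
Byte[4]=55: 1-byte ASCII. cp=U+0055
Byte[5]=CE: 2-byte lead, need 1 cont bytes. acc=0xE
Byte[6]=B4: continuation. acc=(acc<<6)|0x34=0x3B4
Completed: cp=U+03B4 (starts at byte 5)
Byte[7]=E2: 3-byte lead, need 2 cont bytes. acc=0x2
Byte[8]=8C: continuation. acc=(acc<<6)|0x0C=0x8C
Byte[9]=BE: continuation. acc=(acc<<6)|0x3E=0x233E
Completed: cp=U+233E (starts at byte 7)

Answer: 0 4 5 7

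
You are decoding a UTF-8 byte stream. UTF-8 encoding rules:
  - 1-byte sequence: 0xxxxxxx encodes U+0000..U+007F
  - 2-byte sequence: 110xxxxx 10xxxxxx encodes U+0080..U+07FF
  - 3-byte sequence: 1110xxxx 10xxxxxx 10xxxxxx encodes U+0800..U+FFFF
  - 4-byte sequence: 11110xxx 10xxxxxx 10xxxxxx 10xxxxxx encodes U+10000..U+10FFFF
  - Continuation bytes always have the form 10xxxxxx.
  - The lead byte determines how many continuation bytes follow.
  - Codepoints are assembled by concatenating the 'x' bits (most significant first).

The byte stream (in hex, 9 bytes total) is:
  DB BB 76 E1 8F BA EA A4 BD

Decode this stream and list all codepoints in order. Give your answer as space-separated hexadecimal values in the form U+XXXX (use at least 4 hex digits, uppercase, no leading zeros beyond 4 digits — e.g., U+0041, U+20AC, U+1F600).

Answer: U+06FB U+0076 U+13FA U+A93D

Derivation:
Byte[0]=DB: 2-byte lead, need 1 cont bytes. acc=0x1B
Byte[1]=BB: continuation. acc=(acc<<6)|0x3B=0x6FB
Completed: cp=U+06FB (starts at byte 0)
Byte[2]=76: 1-byte ASCII. cp=U+0076
Byte[3]=E1: 3-byte lead, need 2 cont bytes. acc=0x1
Byte[4]=8F: continuation. acc=(acc<<6)|0x0F=0x4F
Byte[5]=BA: continuation. acc=(acc<<6)|0x3A=0x13FA
Completed: cp=U+13FA (starts at byte 3)
Byte[6]=EA: 3-byte lead, need 2 cont bytes. acc=0xA
Byte[7]=A4: continuation. acc=(acc<<6)|0x24=0x2A4
Byte[8]=BD: continuation. acc=(acc<<6)|0x3D=0xA93D
Completed: cp=U+A93D (starts at byte 6)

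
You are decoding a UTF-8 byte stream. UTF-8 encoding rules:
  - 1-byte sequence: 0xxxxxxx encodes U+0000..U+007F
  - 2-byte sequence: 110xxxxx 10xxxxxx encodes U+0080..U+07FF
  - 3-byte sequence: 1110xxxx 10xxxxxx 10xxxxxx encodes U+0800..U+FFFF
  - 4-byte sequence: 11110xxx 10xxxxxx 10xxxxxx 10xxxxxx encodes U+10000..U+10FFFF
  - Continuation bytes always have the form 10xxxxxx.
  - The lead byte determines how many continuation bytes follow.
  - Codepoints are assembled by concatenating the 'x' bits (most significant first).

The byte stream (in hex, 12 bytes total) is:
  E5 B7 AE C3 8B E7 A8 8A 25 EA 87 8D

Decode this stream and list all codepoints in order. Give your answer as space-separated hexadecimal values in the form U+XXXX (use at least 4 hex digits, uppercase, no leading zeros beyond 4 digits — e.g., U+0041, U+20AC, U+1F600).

Byte[0]=E5: 3-byte lead, need 2 cont bytes. acc=0x5
Byte[1]=B7: continuation. acc=(acc<<6)|0x37=0x177
Byte[2]=AE: continuation. acc=(acc<<6)|0x2E=0x5DEE
Completed: cp=U+5DEE (starts at byte 0)
Byte[3]=C3: 2-byte lead, need 1 cont bytes. acc=0x3
Byte[4]=8B: continuation. acc=(acc<<6)|0x0B=0xCB
Completed: cp=U+00CB (starts at byte 3)
Byte[5]=E7: 3-byte lead, need 2 cont bytes. acc=0x7
Byte[6]=A8: continuation. acc=(acc<<6)|0x28=0x1E8
Byte[7]=8A: continuation. acc=(acc<<6)|0x0A=0x7A0A
Completed: cp=U+7A0A (starts at byte 5)
Byte[8]=25: 1-byte ASCII. cp=U+0025
Byte[9]=EA: 3-byte lead, need 2 cont bytes. acc=0xA
Byte[10]=87: continuation. acc=(acc<<6)|0x07=0x287
Byte[11]=8D: continuation. acc=(acc<<6)|0x0D=0xA1CD
Completed: cp=U+A1CD (starts at byte 9)

Answer: U+5DEE U+00CB U+7A0A U+0025 U+A1CD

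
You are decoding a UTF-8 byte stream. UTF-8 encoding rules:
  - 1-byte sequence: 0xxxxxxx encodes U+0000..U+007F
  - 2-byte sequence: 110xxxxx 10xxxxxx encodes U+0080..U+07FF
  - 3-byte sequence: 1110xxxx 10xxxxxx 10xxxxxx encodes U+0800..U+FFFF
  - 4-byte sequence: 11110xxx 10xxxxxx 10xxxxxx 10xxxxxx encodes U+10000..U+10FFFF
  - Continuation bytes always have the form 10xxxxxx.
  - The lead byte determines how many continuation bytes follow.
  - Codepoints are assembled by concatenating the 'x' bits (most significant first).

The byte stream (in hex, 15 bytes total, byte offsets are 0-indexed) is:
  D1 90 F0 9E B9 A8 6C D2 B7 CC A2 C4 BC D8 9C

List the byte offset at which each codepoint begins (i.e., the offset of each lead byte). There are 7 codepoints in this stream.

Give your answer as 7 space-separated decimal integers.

Byte[0]=D1: 2-byte lead, need 1 cont bytes. acc=0x11
Byte[1]=90: continuation. acc=(acc<<6)|0x10=0x450
Completed: cp=U+0450 (starts at byte 0)
Byte[2]=F0: 4-byte lead, need 3 cont bytes. acc=0x0
Byte[3]=9E: continuation. acc=(acc<<6)|0x1E=0x1E
Byte[4]=B9: continuation. acc=(acc<<6)|0x39=0x7B9
Byte[5]=A8: continuation. acc=(acc<<6)|0x28=0x1EE68
Completed: cp=U+1EE68 (starts at byte 2)
Byte[6]=6C: 1-byte ASCII. cp=U+006C
Byte[7]=D2: 2-byte lead, need 1 cont bytes. acc=0x12
Byte[8]=B7: continuation. acc=(acc<<6)|0x37=0x4B7
Completed: cp=U+04B7 (starts at byte 7)
Byte[9]=CC: 2-byte lead, need 1 cont bytes. acc=0xC
Byte[10]=A2: continuation. acc=(acc<<6)|0x22=0x322
Completed: cp=U+0322 (starts at byte 9)
Byte[11]=C4: 2-byte lead, need 1 cont bytes. acc=0x4
Byte[12]=BC: continuation. acc=(acc<<6)|0x3C=0x13C
Completed: cp=U+013C (starts at byte 11)
Byte[13]=D8: 2-byte lead, need 1 cont bytes. acc=0x18
Byte[14]=9C: continuation. acc=(acc<<6)|0x1C=0x61C
Completed: cp=U+061C (starts at byte 13)

Answer: 0 2 6 7 9 11 13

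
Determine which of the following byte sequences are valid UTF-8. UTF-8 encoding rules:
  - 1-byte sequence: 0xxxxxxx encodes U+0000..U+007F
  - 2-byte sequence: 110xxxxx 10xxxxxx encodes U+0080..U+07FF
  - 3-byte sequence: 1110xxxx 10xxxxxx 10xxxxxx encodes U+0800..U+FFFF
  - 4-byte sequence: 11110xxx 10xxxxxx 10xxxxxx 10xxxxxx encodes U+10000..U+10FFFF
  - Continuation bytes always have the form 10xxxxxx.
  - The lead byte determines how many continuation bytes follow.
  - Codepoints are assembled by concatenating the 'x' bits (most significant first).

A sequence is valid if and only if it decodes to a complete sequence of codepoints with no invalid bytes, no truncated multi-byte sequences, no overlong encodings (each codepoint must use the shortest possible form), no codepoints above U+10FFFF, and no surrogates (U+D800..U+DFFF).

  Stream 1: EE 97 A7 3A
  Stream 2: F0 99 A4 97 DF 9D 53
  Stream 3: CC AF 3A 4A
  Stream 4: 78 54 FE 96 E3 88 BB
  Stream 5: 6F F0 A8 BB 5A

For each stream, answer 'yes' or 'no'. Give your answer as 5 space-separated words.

Stream 1: decodes cleanly. VALID
Stream 2: decodes cleanly. VALID
Stream 3: decodes cleanly. VALID
Stream 4: error at byte offset 2. INVALID
Stream 5: error at byte offset 4. INVALID

Answer: yes yes yes no no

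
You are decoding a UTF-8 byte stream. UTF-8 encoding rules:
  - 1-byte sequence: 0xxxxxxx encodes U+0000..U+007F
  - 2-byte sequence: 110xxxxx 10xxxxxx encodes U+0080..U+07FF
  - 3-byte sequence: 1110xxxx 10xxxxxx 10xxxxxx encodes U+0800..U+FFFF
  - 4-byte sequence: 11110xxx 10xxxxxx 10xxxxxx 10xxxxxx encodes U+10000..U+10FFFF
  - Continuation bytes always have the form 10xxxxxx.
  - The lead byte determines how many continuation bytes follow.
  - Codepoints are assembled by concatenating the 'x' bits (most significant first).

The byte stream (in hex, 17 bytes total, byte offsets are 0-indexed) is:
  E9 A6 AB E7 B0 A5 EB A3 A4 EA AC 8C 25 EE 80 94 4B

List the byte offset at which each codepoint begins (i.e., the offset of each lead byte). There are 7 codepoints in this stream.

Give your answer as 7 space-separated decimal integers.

Answer: 0 3 6 9 12 13 16

Derivation:
Byte[0]=E9: 3-byte lead, need 2 cont bytes. acc=0x9
Byte[1]=A6: continuation. acc=(acc<<6)|0x26=0x266
Byte[2]=AB: continuation. acc=(acc<<6)|0x2B=0x99AB
Completed: cp=U+99AB (starts at byte 0)
Byte[3]=E7: 3-byte lead, need 2 cont bytes. acc=0x7
Byte[4]=B0: continuation. acc=(acc<<6)|0x30=0x1F0
Byte[5]=A5: continuation. acc=(acc<<6)|0x25=0x7C25
Completed: cp=U+7C25 (starts at byte 3)
Byte[6]=EB: 3-byte lead, need 2 cont bytes. acc=0xB
Byte[7]=A3: continuation. acc=(acc<<6)|0x23=0x2E3
Byte[8]=A4: continuation. acc=(acc<<6)|0x24=0xB8E4
Completed: cp=U+B8E4 (starts at byte 6)
Byte[9]=EA: 3-byte lead, need 2 cont bytes. acc=0xA
Byte[10]=AC: continuation. acc=(acc<<6)|0x2C=0x2AC
Byte[11]=8C: continuation. acc=(acc<<6)|0x0C=0xAB0C
Completed: cp=U+AB0C (starts at byte 9)
Byte[12]=25: 1-byte ASCII. cp=U+0025
Byte[13]=EE: 3-byte lead, need 2 cont bytes. acc=0xE
Byte[14]=80: continuation. acc=(acc<<6)|0x00=0x380
Byte[15]=94: continuation. acc=(acc<<6)|0x14=0xE014
Completed: cp=U+E014 (starts at byte 13)
Byte[16]=4B: 1-byte ASCII. cp=U+004B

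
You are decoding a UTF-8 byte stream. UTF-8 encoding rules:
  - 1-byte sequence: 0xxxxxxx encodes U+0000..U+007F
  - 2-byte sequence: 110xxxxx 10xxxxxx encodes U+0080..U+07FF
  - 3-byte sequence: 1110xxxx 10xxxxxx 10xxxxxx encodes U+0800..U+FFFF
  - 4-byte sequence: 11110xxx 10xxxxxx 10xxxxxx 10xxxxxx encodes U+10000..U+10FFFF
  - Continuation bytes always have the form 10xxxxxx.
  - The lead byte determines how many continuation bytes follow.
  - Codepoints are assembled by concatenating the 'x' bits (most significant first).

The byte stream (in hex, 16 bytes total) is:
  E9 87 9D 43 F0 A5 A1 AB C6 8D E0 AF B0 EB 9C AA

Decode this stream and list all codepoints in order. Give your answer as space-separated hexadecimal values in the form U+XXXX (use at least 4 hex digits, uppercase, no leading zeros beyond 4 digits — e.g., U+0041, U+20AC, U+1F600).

Byte[0]=E9: 3-byte lead, need 2 cont bytes. acc=0x9
Byte[1]=87: continuation. acc=(acc<<6)|0x07=0x247
Byte[2]=9D: continuation. acc=(acc<<6)|0x1D=0x91DD
Completed: cp=U+91DD (starts at byte 0)
Byte[3]=43: 1-byte ASCII. cp=U+0043
Byte[4]=F0: 4-byte lead, need 3 cont bytes. acc=0x0
Byte[5]=A5: continuation. acc=(acc<<6)|0x25=0x25
Byte[6]=A1: continuation. acc=(acc<<6)|0x21=0x961
Byte[7]=AB: continuation. acc=(acc<<6)|0x2B=0x2586B
Completed: cp=U+2586B (starts at byte 4)
Byte[8]=C6: 2-byte lead, need 1 cont bytes. acc=0x6
Byte[9]=8D: continuation. acc=(acc<<6)|0x0D=0x18D
Completed: cp=U+018D (starts at byte 8)
Byte[10]=E0: 3-byte lead, need 2 cont bytes. acc=0x0
Byte[11]=AF: continuation. acc=(acc<<6)|0x2F=0x2F
Byte[12]=B0: continuation. acc=(acc<<6)|0x30=0xBF0
Completed: cp=U+0BF0 (starts at byte 10)
Byte[13]=EB: 3-byte lead, need 2 cont bytes. acc=0xB
Byte[14]=9C: continuation. acc=(acc<<6)|0x1C=0x2DC
Byte[15]=AA: continuation. acc=(acc<<6)|0x2A=0xB72A
Completed: cp=U+B72A (starts at byte 13)

Answer: U+91DD U+0043 U+2586B U+018D U+0BF0 U+B72A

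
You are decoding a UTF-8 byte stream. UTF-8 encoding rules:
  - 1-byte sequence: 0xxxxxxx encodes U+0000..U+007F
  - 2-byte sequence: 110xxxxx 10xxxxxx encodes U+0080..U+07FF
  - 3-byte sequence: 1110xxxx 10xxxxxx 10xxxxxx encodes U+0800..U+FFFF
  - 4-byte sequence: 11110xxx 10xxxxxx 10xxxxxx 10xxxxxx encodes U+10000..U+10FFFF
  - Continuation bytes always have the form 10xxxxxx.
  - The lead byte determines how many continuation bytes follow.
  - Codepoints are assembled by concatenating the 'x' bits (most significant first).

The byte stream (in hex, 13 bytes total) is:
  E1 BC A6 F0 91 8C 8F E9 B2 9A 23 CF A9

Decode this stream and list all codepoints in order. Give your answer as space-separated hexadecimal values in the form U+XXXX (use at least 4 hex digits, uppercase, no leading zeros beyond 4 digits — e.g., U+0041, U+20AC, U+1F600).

Byte[0]=E1: 3-byte lead, need 2 cont bytes. acc=0x1
Byte[1]=BC: continuation. acc=(acc<<6)|0x3C=0x7C
Byte[2]=A6: continuation. acc=(acc<<6)|0x26=0x1F26
Completed: cp=U+1F26 (starts at byte 0)
Byte[3]=F0: 4-byte lead, need 3 cont bytes. acc=0x0
Byte[4]=91: continuation. acc=(acc<<6)|0x11=0x11
Byte[5]=8C: continuation. acc=(acc<<6)|0x0C=0x44C
Byte[6]=8F: continuation. acc=(acc<<6)|0x0F=0x1130F
Completed: cp=U+1130F (starts at byte 3)
Byte[7]=E9: 3-byte lead, need 2 cont bytes. acc=0x9
Byte[8]=B2: continuation. acc=(acc<<6)|0x32=0x272
Byte[9]=9A: continuation. acc=(acc<<6)|0x1A=0x9C9A
Completed: cp=U+9C9A (starts at byte 7)
Byte[10]=23: 1-byte ASCII. cp=U+0023
Byte[11]=CF: 2-byte lead, need 1 cont bytes. acc=0xF
Byte[12]=A9: continuation. acc=(acc<<6)|0x29=0x3E9
Completed: cp=U+03E9 (starts at byte 11)

Answer: U+1F26 U+1130F U+9C9A U+0023 U+03E9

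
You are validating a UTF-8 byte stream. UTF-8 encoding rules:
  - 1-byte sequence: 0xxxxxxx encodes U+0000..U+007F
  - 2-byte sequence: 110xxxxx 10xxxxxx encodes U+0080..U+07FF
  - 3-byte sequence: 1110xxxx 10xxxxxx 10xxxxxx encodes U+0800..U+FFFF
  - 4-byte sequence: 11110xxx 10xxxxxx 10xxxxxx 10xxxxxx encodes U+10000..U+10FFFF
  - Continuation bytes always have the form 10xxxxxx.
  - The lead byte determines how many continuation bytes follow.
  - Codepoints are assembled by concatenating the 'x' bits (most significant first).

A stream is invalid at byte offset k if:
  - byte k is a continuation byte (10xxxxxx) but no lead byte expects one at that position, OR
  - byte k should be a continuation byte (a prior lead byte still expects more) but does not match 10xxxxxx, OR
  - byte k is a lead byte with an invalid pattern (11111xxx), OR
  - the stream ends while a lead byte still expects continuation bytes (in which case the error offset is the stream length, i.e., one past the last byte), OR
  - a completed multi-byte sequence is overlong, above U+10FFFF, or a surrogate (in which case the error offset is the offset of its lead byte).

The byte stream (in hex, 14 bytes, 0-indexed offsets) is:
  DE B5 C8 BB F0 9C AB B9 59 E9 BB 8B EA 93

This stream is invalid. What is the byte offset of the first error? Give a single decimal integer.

Answer: 14

Derivation:
Byte[0]=DE: 2-byte lead, need 1 cont bytes. acc=0x1E
Byte[1]=B5: continuation. acc=(acc<<6)|0x35=0x7B5
Completed: cp=U+07B5 (starts at byte 0)
Byte[2]=C8: 2-byte lead, need 1 cont bytes. acc=0x8
Byte[3]=BB: continuation. acc=(acc<<6)|0x3B=0x23B
Completed: cp=U+023B (starts at byte 2)
Byte[4]=F0: 4-byte lead, need 3 cont bytes. acc=0x0
Byte[5]=9C: continuation. acc=(acc<<6)|0x1C=0x1C
Byte[6]=AB: continuation. acc=(acc<<6)|0x2B=0x72B
Byte[7]=B9: continuation. acc=(acc<<6)|0x39=0x1CAF9
Completed: cp=U+1CAF9 (starts at byte 4)
Byte[8]=59: 1-byte ASCII. cp=U+0059
Byte[9]=E9: 3-byte lead, need 2 cont bytes. acc=0x9
Byte[10]=BB: continuation. acc=(acc<<6)|0x3B=0x27B
Byte[11]=8B: continuation. acc=(acc<<6)|0x0B=0x9ECB
Completed: cp=U+9ECB (starts at byte 9)
Byte[12]=EA: 3-byte lead, need 2 cont bytes. acc=0xA
Byte[13]=93: continuation. acc=(acc<<6)|0x13=0x293
Byte[14]: stream ended, expected continuation. INVALID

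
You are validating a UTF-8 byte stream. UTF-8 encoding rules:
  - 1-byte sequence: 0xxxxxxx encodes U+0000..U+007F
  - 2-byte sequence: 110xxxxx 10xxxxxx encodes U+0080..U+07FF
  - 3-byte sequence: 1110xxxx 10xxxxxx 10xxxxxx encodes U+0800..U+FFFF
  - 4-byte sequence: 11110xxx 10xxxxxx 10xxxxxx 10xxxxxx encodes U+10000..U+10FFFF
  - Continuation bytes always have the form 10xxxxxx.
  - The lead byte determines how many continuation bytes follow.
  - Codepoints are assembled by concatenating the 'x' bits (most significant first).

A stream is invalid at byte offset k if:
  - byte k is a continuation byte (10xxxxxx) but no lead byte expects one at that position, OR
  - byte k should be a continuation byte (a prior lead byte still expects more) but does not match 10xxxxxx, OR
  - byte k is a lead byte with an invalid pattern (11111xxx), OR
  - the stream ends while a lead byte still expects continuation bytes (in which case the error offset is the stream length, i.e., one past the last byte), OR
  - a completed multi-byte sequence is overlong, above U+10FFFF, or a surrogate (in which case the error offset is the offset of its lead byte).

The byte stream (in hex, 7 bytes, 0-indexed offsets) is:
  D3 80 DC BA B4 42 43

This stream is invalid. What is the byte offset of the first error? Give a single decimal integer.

Answer: 4

Derivation:
Byte[0]=D3: 2-byte lead, need 1 cont bytes. acc=0x13
Byte[1]=80: continuation. acc=(acc<<6)|0x00=0x4C0
Completed: cp=U+04C0 (starts at byte 0)
Byte[2]=DC: 2-byte lead, need 1 cont bytes. acc=0x1C
Byte[3]=BA: continuation. acc=(acc<<6)|0x3A=0x73A
Completed: cp=U+073A (starts at byte 2)
Byte[4]=B4: INVALID lead byte (not 0xxx/110x/1110/11110)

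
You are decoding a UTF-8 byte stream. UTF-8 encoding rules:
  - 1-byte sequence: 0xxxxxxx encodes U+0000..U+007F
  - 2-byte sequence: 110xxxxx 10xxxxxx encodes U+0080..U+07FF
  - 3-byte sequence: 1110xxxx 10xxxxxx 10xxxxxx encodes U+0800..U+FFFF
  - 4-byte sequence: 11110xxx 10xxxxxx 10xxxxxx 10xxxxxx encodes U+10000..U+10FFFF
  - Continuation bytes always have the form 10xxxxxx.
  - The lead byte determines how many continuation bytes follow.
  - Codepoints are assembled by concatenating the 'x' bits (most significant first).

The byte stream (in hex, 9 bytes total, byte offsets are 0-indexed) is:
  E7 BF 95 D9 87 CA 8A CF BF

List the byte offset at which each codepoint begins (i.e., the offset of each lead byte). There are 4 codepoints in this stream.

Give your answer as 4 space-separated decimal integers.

Byte[0]=E7: 3-byte lead, need 2 cont bytes. acc=0x7
Byte[1]=BF: continuation. acc=(acc<<6)|0x3F=0x1FF
Byte[2]=95: continuation. acc=(acc<<6)|0x15=0x7FD5
Completed: cp=U+7FD5 (starts at byte 0)
Byte[3]=D9: 2-byte lead, need 1 cont bytes. acc=0x19
Byte[4]=87: continuation. acc=(acc<<6)|0x07=0x647
Completed: cp=U+0647 (starts at byte 3)
Byte[5]=CA: 2-byte lead, need 1 cont bytes. acc=0xA
Byte[6]=8A: continuation. acc=(acc<<6)|0x0A=0x28A
Completed: cp=U+028A (starts at byte 5)
Byte[7]=CF: 2-byte lead, need 1 cont bytes. acc=0xF
Byte[8]=BF: continuation. acc=(acc<<6)|0x3F=0x3FF
Completed: cp=U+03FF (starts at byte 7)

Answer: 0 3 5 7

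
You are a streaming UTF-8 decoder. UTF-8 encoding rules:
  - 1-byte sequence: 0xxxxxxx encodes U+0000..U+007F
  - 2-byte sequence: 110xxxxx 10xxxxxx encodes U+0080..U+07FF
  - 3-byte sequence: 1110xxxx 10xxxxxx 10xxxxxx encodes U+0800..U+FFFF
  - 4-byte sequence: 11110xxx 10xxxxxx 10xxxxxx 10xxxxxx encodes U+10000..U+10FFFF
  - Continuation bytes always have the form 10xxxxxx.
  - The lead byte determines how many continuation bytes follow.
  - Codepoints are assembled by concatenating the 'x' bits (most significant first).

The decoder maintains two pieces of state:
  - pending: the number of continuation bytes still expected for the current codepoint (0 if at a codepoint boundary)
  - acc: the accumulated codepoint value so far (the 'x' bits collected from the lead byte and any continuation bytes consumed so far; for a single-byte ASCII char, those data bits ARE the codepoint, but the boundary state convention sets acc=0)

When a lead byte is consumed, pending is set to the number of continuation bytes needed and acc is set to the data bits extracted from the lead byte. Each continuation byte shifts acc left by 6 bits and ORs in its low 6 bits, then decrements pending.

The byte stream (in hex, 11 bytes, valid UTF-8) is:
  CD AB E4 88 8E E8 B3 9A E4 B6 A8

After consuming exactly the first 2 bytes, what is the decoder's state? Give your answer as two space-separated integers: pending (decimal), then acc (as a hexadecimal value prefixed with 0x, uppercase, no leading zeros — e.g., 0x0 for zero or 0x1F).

Answer: 0 0x36B

Derivation:
Byte[0]=CD: 2-byte lead. pending=1, acc=0xD
Byte[1]=AB: continuation. acc=(acc<<6)|0x2B=0x36B, pending=0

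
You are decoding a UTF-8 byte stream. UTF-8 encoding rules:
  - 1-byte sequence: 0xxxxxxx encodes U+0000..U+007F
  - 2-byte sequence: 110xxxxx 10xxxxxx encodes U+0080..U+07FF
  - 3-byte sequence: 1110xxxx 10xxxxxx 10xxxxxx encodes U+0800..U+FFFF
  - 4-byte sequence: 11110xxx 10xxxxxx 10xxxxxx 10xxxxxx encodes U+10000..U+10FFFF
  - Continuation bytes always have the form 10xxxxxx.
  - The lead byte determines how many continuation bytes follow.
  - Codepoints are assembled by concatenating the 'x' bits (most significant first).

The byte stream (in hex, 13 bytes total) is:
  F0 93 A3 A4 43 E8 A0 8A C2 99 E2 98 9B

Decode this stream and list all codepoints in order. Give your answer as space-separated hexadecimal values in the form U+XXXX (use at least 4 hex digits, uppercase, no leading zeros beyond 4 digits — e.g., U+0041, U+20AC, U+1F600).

Answer: U+138E4 U+0043 U+880A U+0099 U+261B

Derivation:
Byte[0]=F0: 4-byte lead, need 3 cont bytes. acc=0x0
Byte[1]=93: continuation. acc=(acc<<6)|0x13=0x13
Byte[2]=A3: continuation. acc=(acc<<6)|0x23=0x4E3
Byte[3]=A4: continuation. acc=(acc<<6)|0x24=0x138E4
Completed: cp=U+138E4 (starts at byte 0)
Byte[4]=43: 1-byte ASCII. cp=U+0043
Byte[5]=E8: 3-byte lead, need 2 cont bytes. acc=0x8
Byte[6]=A0: continuation. acc=(acc<<6)|0x20=0x220
Byte[7]=8A: continuation. acc=(acc<<6)|0x0A=0x880A
Completed: cp=U+880A (starts at byte 5)
Byte[8]=C2: 2-byte lead, need 1 cont bytes. acc=0x2
Byte[9]=99: continuation. acc=(acc<<6)|0x19=0x99
Completed: cp=U+0099 (starts at byte 8)
Byte[10]=E2: 3-byte lead, need 2 cont bytes. acc=0x2
Byte[11]=98: continuation. acc=(acc<<6)|0x18=0x98
Byte[12]=9B: continuation. acc=(acc<<6)|0x1B=0x261B
Completed: cp=U+261B (starts at byte 10)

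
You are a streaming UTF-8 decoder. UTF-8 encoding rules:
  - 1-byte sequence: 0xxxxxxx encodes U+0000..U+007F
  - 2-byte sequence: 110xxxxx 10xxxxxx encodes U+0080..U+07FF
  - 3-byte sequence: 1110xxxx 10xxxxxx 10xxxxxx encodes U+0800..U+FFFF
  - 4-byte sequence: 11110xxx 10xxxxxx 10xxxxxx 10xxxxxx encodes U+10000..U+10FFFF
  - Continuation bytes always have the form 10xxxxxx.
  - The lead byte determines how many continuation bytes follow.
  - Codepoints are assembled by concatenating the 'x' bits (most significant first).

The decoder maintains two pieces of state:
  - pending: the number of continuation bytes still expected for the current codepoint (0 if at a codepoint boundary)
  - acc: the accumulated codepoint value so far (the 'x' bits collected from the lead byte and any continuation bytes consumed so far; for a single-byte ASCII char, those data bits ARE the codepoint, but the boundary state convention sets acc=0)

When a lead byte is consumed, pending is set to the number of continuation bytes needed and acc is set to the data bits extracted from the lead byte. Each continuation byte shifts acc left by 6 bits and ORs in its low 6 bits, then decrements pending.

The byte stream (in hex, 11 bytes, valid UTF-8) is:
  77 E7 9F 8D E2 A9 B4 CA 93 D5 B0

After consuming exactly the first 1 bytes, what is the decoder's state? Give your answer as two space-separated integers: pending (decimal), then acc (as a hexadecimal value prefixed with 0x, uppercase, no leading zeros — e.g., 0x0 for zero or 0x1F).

Answer: 0 0x0

Derivation:
Byte[0]=77: 1-byte. pending=0, acc=0x0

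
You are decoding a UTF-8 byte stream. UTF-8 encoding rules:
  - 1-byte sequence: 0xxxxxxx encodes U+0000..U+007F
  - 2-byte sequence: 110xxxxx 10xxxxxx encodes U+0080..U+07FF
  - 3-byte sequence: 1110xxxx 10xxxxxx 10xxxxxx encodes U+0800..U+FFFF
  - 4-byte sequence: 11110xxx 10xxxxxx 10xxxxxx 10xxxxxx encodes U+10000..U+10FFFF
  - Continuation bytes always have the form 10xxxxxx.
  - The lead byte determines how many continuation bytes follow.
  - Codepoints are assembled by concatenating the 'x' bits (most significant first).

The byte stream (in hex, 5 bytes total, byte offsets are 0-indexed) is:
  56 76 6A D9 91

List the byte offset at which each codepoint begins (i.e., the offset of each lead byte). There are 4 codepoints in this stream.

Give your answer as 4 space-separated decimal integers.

Answer: 0 1 2 3

Derivation:
Byte[0]=56: 1-byte ASCII. cp=U+0056
Byte[1]=76: 1-byte ASCII. cp=U+0076
Byte[2]=6A: 1-byte ASCII. cp=U+006A
Byte[3]=D9: 2-byte lead, need 1 cont bytes. acc=0x19
Byte[4]=91: continuation. acc=(acc<<6)|0x11=0x651
Completed: cp=U+0651 (starts at byte 3)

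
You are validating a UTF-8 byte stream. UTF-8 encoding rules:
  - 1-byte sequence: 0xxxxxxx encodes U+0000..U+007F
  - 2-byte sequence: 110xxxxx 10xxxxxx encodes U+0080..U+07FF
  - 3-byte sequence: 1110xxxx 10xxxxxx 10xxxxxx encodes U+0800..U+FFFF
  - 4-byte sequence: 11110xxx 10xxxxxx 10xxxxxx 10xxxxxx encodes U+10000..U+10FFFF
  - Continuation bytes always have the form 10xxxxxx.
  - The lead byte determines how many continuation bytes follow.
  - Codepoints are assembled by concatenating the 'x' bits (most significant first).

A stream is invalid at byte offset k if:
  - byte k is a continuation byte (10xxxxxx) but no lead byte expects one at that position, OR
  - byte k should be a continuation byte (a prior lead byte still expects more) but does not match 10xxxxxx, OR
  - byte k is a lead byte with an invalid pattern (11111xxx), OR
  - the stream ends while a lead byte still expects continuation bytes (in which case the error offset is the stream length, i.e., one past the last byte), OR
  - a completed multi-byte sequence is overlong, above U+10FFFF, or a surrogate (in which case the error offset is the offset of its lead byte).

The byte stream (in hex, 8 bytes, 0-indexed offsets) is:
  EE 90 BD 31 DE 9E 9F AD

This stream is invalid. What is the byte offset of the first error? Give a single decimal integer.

Answer: 6

Derivation:
Byte[0]=EE: 3-byte lead, need 2 cont bytes. acc=0xE
Byte[1]=90: continuation. acc=(acc<<6)|0x10=0x390
Byte[2]=BD: continuation. acc=(acc<<6)|0x3D=0xE43D
Completed: cp=U+E43D (starts at byte 0)
Byte[3]=31: 1-byte ASCII. cp=U+0031
Byte[4]=DE: 2-byte lead, need 1 cont bytes. acc=0x1E
Byte[5]=9E: continuation. acc=(acc<<6)|0x1E=0x79E
Completed: cp=U+079E (starts at byte 4)
Byte[6]=9F: INVALID lead byte (not 0xxx/110x/1110/11110)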